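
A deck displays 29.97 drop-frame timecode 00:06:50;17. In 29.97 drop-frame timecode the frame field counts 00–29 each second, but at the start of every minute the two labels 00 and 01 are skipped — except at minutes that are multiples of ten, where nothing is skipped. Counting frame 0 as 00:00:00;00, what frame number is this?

Complete 10-minute blocks: 0, each 17982 frames → 0.
Remaining 6 whole minutes in the current block: 1800 + 5 × 1798 = 10790 frames.
Within the current minute: 50 × 30 + 17 − 2 = 1515 (labels ;00/;01 skipped at this minute). Total = 0 + 10790 + 1515 = 12305.

12305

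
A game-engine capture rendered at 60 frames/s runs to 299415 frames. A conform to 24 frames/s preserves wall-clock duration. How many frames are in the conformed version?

119766 frames

Frames at target rate = 299415 × (24) / (60) = 119766.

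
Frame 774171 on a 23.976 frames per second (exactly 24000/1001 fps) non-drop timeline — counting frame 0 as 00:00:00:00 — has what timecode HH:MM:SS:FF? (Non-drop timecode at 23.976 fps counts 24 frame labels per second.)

08:57:37:03

774171 ÷ 24 = 32257 full seconds, remainder 3 frames.
32257 s = 8 h 57 min 37 s.
Timecode: 08:57:37:03.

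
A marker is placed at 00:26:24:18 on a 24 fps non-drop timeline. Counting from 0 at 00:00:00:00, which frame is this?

Total seconds to the label: (0 × 3600 + 26 × 60 + 24) = 1584.
Frame index = 1584 × 24 + 18 = 38034.

frame 38034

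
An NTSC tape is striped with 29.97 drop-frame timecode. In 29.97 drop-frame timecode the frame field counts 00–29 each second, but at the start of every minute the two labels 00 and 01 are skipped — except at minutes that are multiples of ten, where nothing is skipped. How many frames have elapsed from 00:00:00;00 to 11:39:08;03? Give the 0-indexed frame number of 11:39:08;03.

1257183

As if non-drop at 30 labels/s: (11 × 3600 + 39 × 60 + 8) × 30 + 3 = 1258443.
Minute boundaries passed: 699; those not divisible by 10: 699 − 69 = 630; dropped labels = 2 × 630 = 1260.
Actual frame index = 1258443 − 1260 = 1257183.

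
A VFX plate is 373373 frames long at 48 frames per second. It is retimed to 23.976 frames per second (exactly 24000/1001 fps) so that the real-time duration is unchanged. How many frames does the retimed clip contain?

Target frames = source frames × (target rate / source rate) = 373373 × (24000/1001)/(48) = 373373 × 500/1001 = 186500.

186500 frames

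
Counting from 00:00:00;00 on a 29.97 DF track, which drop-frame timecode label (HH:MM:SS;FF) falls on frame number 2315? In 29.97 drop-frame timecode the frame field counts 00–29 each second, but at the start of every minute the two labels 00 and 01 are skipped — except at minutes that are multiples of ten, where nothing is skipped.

00:01:17;07

Ten DF minutes hold 17982 frames, so frame 2315 lies in block 0 (frames 0–17981) with 2315 frames into that block.
The block's first minute is 1800 frames and the rest 1798 each; 2315 frames reaches minute 1, so 0 × 18 + 1 × 2 = 2 labels have been skipped so far.
Adding those back, label number 2315 + 2 = 2317 at 30 labels/s is 77 s + 7 f = 0 h 1 min 17 s frame 7, i.e. 00:01:17;07.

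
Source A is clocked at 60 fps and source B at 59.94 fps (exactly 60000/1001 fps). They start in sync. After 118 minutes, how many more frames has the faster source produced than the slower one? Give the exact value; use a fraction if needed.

118 min = 7080 s.
A emits 60 × 7080 = 424800 frames; B emits 60000/1001 × 7080 = 424800000/1001.
Difference = 424800/1001 frames (≈ 424.3756); B is behind A.

424800/1001 frames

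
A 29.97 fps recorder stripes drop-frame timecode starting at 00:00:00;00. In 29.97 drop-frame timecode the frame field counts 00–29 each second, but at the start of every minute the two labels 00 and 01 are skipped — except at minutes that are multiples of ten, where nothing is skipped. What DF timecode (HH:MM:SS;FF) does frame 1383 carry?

00:00:46;03

Ten DF minutes hold 17982 frames, so frame 1383 lies in block 0 (frames 0–17981) with 1383 frames into that block.
The block's first minute is 1800 frames and the rest 1798 each; 1383 frames reaches minute 0, so 0 × 18 + 0 × 2 = 0 labels have been skipped so far.
Adding those back, label number 1383 + 0 = 1383 at 30 labels/s is 46 s + 3 f = 0 h 0 min 46 s frame 3, i.e. 00:00:46;03.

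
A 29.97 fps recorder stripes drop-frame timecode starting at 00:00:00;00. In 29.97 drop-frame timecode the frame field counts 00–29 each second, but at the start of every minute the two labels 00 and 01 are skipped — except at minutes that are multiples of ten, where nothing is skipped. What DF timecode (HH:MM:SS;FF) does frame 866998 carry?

Ten DF minutes hold 17982 frames, so frame 866998 lies in block 48 (frames 863136–881117) with 3862 frames into that block.
The block's first minute is 1800 frames and the rest 1798 each; 3862 frames reaches minute 2, so 48 × 18 + 2 × 2 = 868 labels have been skipped so far.
Adding those back, label number 866998 + 868 = 867866 at 30 labels/s is 28928 s + 26 f = 8 h 2 min 8 s frame 26, i.e. 08:02:08;26.

08:02:08;26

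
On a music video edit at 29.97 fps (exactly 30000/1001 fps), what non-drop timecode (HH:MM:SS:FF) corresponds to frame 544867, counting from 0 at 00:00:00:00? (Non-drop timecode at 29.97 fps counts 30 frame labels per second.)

544867 ÷ 30 = 18162 full seconds, remainder 7 frames.
18162 s = 5 h 2 min 42 s.
Timecode: 05:02:42:07.

05:02:42:07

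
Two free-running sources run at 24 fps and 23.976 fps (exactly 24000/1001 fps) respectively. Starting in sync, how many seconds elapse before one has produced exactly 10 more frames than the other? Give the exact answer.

5005/12 seconds

The gap grows by |24000/1001 − 24| = 24/1001 frames per second.
Time for a 10-frame gap: 10 ÷ (24/1001) = 5005/12 s.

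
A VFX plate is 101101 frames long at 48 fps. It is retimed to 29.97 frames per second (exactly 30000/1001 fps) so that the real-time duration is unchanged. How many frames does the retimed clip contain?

63125 frames

Target frames = source frames × (target rate / source rate) = 101101 × (30000/1001)/(48) = 101101 × 625/1001 = 63125.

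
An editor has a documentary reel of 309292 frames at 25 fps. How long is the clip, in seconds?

Running time = 309292 / (25) = 12371.68 s.

12371.68 seconds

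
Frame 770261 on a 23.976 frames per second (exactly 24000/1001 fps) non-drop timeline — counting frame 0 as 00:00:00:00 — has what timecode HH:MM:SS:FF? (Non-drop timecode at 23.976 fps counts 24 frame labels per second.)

770261 ÷ 24 = 32094 full seconds, remainder 5 frames.
32094 s = 8 h 54 min 54 s.
Timecode: 08:54:54:05.

08:54:54:05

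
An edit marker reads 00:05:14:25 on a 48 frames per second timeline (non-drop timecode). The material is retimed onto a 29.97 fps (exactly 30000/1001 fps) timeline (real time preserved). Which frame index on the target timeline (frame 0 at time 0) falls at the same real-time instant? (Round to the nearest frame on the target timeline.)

Source frame index: (0×3600 + 5×60 + 14) × 48 + 25 = 15097.
Real time: 15097 / (48) = 15097/48 s.
Target frame: (15097/48) × (30000/1001) = 9435625/1001 ≈ 9426.199 → 9426.

frame 9426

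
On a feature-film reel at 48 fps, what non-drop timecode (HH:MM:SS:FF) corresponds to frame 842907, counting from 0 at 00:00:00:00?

842907 ÷ 48 = 17560 full seconds, remainder 27 frames.
17560 s = 4 h 52 min 40 s.
Timecode: 04:52:40:27.

04:52:40:27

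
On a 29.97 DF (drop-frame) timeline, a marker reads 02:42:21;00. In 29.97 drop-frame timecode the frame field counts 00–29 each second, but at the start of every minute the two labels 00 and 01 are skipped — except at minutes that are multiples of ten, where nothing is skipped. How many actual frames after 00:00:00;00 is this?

291938

Complete 10-minute blocks: 16, each 17982 frames → 287712.
Remaining 2 whole minutes in the current block: 1800 + 1 × 1798 = 3598 frames.
Within the current minute: 21 × 30 + 0 − 2 = 628 (labels ;00/;01 skipped at this minute). Total = 287712 + 3598 + 628 = 291938.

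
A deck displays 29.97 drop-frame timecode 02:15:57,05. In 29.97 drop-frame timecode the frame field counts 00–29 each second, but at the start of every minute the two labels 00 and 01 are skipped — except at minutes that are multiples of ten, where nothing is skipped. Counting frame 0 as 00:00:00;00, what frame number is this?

As if non-drop at 30 labels/s: (2 × 3600 + 15 × 60 + 57) × 30 + 5 = 244715.
Minute boundaries passed: 135; those not divisible by 10: 135 − 13 = 122; dropped labels = 2 × 122 = 244.
Actual frame index = 244715 − 244 = 244471.

244471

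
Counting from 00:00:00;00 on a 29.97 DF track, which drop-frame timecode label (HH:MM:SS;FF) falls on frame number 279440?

02:35:24;00

Ten DF minutes hold 17982 frames, so frame 279440 lies in block 15 (frames 269730–287711) with 9710 frames into that block.
The block's first minute is 1800 frames and the rest 1798 each; 9710 frames reaches minute 5, so 15 × 18 + 5 × 2 = 280 labels have been skipped so far.
Adding those back, label number 279440 + 280 = 279720 at 30 labels/s is 9324 s + 0 f = 2 h 35 min 24 s frame 0, i.e. 02:35:24;00.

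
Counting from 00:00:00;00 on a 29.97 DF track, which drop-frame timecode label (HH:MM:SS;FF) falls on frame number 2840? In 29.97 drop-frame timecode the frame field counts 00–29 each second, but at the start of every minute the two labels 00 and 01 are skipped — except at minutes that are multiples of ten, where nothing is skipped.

00:01:34;22

Each 10-minute DF block holds 10 × 60 × 30 − 9 × 2 = 17982 frames. 2840 ÷ 17982 → 0 full blocks, remainder 2840.
Within the partial block the first minute is 1800 frames and each further minute 1798, so 1 further minute boundary passed. Total skipped labels = 18 × 0 + 2 × 1 = 2.
Non-drop label index = 2840 + 2 = 2842; at 30 labels/s that is 00:01:34:22, i.e. DF 00:01:34;22.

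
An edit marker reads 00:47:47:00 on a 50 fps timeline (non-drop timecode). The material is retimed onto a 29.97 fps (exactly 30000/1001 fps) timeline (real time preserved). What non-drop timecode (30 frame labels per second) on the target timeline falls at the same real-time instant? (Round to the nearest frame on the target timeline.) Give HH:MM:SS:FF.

Source frame index: (0×3600 + 47×60 + 47) × 50 + 0 = 143350.
Real time: 143350 / (50) = 2867 s.
Target frame: (2867) × (30000/1001) = 86010000/1001 ≈ 85924.076 → 85924.
At 30 labels/s: frame 85924 → 00:47:44:04.

00:47:44:04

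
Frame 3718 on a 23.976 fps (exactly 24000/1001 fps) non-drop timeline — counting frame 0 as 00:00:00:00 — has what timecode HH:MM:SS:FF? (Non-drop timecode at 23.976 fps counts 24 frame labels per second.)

3718 ÷ 24 = 154 full seconds, remainder 22 frames.
154 s = 0 h 2 min 34 s.
Timecode: 00:02:34:22.

00:02:34:22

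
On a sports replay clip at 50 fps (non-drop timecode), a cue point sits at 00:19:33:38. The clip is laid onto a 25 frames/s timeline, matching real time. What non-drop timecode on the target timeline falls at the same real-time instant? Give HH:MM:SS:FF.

Source frame index: (0×3600 + 19×60 + 33) × 50 + 38 = 58688.
Real time: 58688 / (50) = 29344/25 s.
Target frame: (29344/25) × (25) = 29344.
At 25 labels/s: frame 29344 → 00:19:33:19.

00:19:33:19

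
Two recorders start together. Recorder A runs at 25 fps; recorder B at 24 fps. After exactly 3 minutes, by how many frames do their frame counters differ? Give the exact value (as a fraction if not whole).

180 frames

3 min = 180 s.
A emits 25 × 180 = 4500 frames; B emits 24 × 180 = 4320.
Difference = 180 frames; B is behind A.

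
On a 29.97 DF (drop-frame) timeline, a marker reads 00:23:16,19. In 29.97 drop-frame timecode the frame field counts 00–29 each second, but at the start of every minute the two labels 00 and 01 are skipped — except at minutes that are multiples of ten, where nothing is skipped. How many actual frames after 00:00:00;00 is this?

41857

Complete 10-minute blocks: 2, each 17982 frames → 35964.
Remaining 3 whole minutes in the current block: 1800 + 2 × 1798 = 5396 frames.
Within the current minute: 16 × 30 + 19 − 2 = 497 (labels ;00/;01 skipped at this minute). Total = 35964 + 5396 + 497 = 41857.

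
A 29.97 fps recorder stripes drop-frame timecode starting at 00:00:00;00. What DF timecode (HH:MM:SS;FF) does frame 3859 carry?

00:02:08;23

Ten DF minutes hold 17982 frames, so frame 3859 lies in block 0 (frames 0–17981) with 3859 frames into that block.
The block's first minute is 1800 frames and the rest 1798 each; 3859 frames reaches minute 2, so 0 × 18 + 2 × 2 = 4 labels have been skipped so far.
Adding those back, label number 3859 + 4 = 3863 at 30 labels/s is 128 s + 23 f = 0 h 2 min 8 s frame 23, i.e. 00:02:08;23.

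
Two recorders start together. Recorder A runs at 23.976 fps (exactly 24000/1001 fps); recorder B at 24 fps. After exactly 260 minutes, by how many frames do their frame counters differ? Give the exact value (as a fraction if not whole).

28800/77 frames

260 min = 15600 s.
A emits 24000/1001 × 15600 = 28800000/77 frames; B emits 24 × 15600 = 374400.
Difference = 28800/77 frames (≈ 374.0260); B is ahead of A.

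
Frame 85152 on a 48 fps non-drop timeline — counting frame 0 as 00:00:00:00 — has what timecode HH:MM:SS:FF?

85152 ÷ 48 = 1774 full seconds, remainder 0 frames.
1774 s = 0 h 29 min 34 s.
Timecode: 00:29:34:00.

00:29:34:00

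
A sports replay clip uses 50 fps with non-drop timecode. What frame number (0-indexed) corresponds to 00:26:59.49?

frame 80999

Total seconds to the label: (0 × 3600 + 26 × 60 + 59) = 1619.
Frame index = 1619 × 50 + 49 = 80999.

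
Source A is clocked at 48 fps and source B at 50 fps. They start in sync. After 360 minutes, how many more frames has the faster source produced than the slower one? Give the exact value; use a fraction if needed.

43200 frames

360 min = 21600 s.
A emits 48 × 21600 = 1036800 frames; B emits 50 × 21600 = 1080000.
Difference = 43200 frames; B is ahead of A.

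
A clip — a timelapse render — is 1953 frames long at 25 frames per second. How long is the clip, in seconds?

Running time = 1953 / (25) = 78.12 s.

78.12 seconds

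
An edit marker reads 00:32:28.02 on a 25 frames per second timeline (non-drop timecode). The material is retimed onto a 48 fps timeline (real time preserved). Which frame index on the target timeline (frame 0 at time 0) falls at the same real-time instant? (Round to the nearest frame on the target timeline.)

Source frame index: (0×3600 + 32×60 + 28) × 25 + 2 = 48702.
Real time: 48702 / (25) = 48702/25 s.
Target frame: (48702/25) × (48) = 2337696/25 ≈ 93507.840 → 93508.

frame 93508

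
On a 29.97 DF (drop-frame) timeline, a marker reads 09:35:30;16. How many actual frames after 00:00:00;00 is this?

Complete 10-minute blocks: 57, each 17982 frames → 1024974.
Remaining 5 whole minutes in the current block: 1800 + 4 × 1798 = 8992 frames.
Within the current minute: 30 × 30 + 16 − 2 = 914 (labels ;00/;01 skipped at this minute). Total = 1024974 + 8992 + 914 = 1034880.

1034880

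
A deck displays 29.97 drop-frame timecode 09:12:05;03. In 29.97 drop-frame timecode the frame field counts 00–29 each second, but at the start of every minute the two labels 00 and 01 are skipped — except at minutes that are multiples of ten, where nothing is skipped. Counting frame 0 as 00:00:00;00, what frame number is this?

As if non-drop at 30 labels/s: (9 × 3600 + 12 × 60 + 5) × 30 + 3 = 993753.
Minute boundaries passed: 552; those not divisible by 10: 552 − 55 = 497; dropped labels = 2 × 497 = 994.
Actual frame index = 993753 − 994 = 992759.

992759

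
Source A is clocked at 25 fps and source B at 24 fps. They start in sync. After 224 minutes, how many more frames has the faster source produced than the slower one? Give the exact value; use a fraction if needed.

224 min = 13440 s.
A emits 25 × 13440 = 336000 frames; B emits 24 × 13440 = 322560.
Difference = 13440 frames; B is behind A.

13440 frames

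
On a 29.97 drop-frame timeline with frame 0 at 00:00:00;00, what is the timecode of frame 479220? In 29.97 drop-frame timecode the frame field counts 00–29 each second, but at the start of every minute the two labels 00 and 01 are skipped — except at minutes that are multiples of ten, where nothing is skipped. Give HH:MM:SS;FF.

04:26:30;00

Ten DF minutes hold 17982 frames, so frame 479220 lies in block 26 (frames 467532–485513) with 11688 frames into that block.
The block's first minute is 1800 frames and the rest 1798 each; 11688 frames reaches minute 6, so 26 × 18 + 6 × 2 = 480 labels have been skipped so far.
Adding those back, label number 479220 + 480 = 479700 at 30 labels/s is 15990 s + 0 f = 4 h 26 min 30 s frame 0, i.e. 04:26:30;00.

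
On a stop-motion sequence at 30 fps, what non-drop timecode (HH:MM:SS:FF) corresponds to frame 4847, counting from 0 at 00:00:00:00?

4847 ÷ 30 = 161 full seconds, remainder 17 frames.
161 s = 0 h 2 min 41 s.
Timecode: 00:02:41:17.

00:02:41:17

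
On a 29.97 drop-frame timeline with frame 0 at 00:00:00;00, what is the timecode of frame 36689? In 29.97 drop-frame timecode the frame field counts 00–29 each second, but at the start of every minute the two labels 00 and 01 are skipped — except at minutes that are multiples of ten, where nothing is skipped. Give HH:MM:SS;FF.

00:20:24;05

Each 10-minute DF block holds 10 × 60 × 30 − 9 × 2 = 17982 frames. 36689 ÷ 17982 → 2 full blocks, remainder 725.
Within the partial block the first minute is 1800 frames and each further minute 1798, so 0 further minute boundaries passed. Total skipped labels = 18 × 2 + 2 × 0 = 36.
Non-drop label index = 36689 + 36 = 36725; at 30 labels/s that is 00:20:24:05, i.e. DF 00:20:24;05.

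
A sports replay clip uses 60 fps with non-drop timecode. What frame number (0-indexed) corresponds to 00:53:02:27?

190947

Total seconds to the label: (0 × 3600 + 53 × 60 + 2) = 3182.
Frame index = 3182 × 60 + 27 = 190947.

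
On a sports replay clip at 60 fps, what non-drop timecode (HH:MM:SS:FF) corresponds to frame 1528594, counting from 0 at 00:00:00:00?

1528594 ÷ 60 = 25476 full seconds, remainder 34 frames.
25476 s = 7 h 4 min 36 s.
Timecode: 07:04:36:34.

07:04:36:34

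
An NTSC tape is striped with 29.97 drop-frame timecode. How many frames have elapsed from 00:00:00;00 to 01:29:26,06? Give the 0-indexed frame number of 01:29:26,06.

Complete 10-minute blocks: 8, each 17982 frames → 143856.
Remaining 9 whole minutes in the current block: 1800 + 8 × 1798 = 16184 frames.
Within the current minute: 26 × 30 + 6 − 2 = 784 (labels ;00/;01 skipped at this minute). Total = 143856 + 16184 + 784 = 160824.

160824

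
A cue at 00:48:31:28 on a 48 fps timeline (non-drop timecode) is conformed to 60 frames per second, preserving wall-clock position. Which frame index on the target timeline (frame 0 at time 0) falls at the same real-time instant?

Source frame index: (0×3600 + 48×60 + 31) × 48 + 28 = 139756.
Real time: 139756 / (48) = 34939/12 s.
Target frame: (34939/12) × (60) = 174695.

frame 174695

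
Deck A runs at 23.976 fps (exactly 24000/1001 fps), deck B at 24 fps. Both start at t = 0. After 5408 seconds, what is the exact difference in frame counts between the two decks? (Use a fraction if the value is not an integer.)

9984/77 frames

A emits 24000/1001 × 5408 = 9984000/77 frames; B emits 24 × 5408 = 129792.
Difference = 9984/77 frames (≈ 129.6623); B is ahead of A.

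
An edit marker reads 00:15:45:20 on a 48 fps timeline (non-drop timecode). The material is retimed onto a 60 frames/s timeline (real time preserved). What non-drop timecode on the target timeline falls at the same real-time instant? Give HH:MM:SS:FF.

00:15:45:25

Source frame index: (0×3600 + 15×60 + 45) × 48 + 20 = 45380.
Real time: 45380 / (48) = 11345/12 s.
Target frame: (11345/12) × (60) = 56725.
At 60 labels/s: frame 56725 → 00:15:45:25.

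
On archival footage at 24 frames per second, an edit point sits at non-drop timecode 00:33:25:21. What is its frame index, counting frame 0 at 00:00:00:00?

Total seconds to the label: (0 × 3600 + 33 × 60 + 25) = 2005.
Frame index = 2005 × 24 + 21 = 48141.

frame 48141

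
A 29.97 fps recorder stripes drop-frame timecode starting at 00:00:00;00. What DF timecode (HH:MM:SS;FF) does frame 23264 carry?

00:12:56;06

Ten DF minutes hold 17982 frames, so frame 23264 lies in block 1 (frames 17982–35963) with 5282 frames into that block.
The block's first minute is 1800 frames and the rest 1798 each; 5282 frames reaches minute 2, so 1 × 18 + 2 × 2 = 22 labels have been skipped so far.
Adding those back, label number 23264 + 22 = 23286 at 30 labels/s is 776 s + 6 f = 0 h 12 min 56 s frame 6, i.e. 00:12:56;06.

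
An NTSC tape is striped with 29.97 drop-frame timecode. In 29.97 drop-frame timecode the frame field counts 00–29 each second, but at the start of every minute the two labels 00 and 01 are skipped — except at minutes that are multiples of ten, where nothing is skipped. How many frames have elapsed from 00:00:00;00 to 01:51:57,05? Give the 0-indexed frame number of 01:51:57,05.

As if non-drop at 30 labels/s: (1 × 3600 + 51 × 60 + 57) × 30 + 5 = 201515.
Minute boundaries passed: 111; those not divisible by 10: 111 − 11 = 100; dropped labels = 2 × 100 = 200.
Actual frame index = 201515 − 200 = 201315.

201315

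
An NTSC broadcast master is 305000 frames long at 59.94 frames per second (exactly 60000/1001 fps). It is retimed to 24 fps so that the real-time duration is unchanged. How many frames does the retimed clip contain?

Target frames = source frames × (target rate / source rate) = 305000 × (24)/(60000/1001) = 305000 × 1001/2500 = 122122.

122122 frames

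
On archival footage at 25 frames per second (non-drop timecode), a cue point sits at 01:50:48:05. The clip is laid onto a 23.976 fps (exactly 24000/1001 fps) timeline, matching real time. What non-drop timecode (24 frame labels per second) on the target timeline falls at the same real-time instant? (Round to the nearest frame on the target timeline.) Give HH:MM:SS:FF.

01:50:41:13

Source frame index: (1×3600 + 50×60 + 48) × 25 + 5 = 166205.
Real time: 166205 / (25) = 33241/5 s.
Target frame: (33241/5) × (24000/1001) = 12273600/77 ≈ 159397.403 → 159397.
At 24 labels/s: frame 159397 → 01:50:41:13.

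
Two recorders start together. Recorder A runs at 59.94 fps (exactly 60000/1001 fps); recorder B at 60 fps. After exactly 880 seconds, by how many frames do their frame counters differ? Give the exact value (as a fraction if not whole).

4800/91 frames

A emits 60000/1001 × 880 = 4800000/91 frames; B emits 60 × 880 = 52800.
Difference = 4800/91 frames (≈ 52.7473); B is ahead of A.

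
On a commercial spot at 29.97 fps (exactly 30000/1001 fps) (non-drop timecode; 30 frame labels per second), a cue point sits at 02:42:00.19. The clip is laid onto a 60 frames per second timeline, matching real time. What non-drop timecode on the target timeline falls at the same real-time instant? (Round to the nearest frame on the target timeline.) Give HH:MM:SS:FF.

02:42:10:21

Source frame index: (2×3600 + 42×60 + 0) × 30 + 19 = 291619.
Real time: 291619 / (30000/1001) = 291910619/30000 s.
Target frame: (291910619/30000) × (60) = 291910619/500 ≈ 583821.238 → 583821.
At 60 labels/s: frame 583821 → 02:42:10:21.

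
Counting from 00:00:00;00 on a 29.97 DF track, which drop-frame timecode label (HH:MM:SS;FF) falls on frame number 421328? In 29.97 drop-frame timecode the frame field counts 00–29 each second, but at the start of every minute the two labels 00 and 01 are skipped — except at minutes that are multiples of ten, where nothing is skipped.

03:54:18;10

Ten DF minutes hold 17982 frames, so frame 421328 lies in block 23 (frames 413586–431567) with 7742 frames into that block.
The block's first minute is 1800 frames and the rest 1798 each; 7742 frames reaches minute 4, so 23 × 18 + 4 × 2 = 422 labels have been skipped so far.
Adding those back, label number 421328 + 422 = 421750 at 30 labels/s is 14058 s + 10 f = 3 h 54 min 18 s frame 10, i.e. 03:54:18;10.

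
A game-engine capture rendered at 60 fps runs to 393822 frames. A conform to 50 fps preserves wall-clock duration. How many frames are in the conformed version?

Target frames = source frames × (target rate / source rate) = 393822 × (50)/(60) = 393822 × 5/6 = 328185.

328185 frames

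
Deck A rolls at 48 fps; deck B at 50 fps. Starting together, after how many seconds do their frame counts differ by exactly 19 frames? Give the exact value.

9.5 seconds

The gap grows by |50 − 48| = 2 frames per second.
Time for a 19-frame gap: 19 ÷ (2) = 9.5 s.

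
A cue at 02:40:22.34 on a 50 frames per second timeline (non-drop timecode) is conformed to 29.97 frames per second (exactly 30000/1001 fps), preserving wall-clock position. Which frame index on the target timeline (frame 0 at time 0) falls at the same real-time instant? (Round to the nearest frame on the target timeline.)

Source frame index: (2×3600 + 40×60 + 22) × 50 + 34 = 481134.
Real time: 481134 / (50) = 240567/25 s.
Target frame: (240567/25) × (30000/1001) = 288680400/1001 ≈ 288392.008 → 288392.

frame 288392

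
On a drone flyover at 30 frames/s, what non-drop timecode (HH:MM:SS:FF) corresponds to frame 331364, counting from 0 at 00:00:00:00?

331364 ÷ 30 = 11045 full seconds, remainder 14 frames.
11045 s = 3 h 4 min 5 s.
Timecode: 03:04:05:14.

03:04:05:14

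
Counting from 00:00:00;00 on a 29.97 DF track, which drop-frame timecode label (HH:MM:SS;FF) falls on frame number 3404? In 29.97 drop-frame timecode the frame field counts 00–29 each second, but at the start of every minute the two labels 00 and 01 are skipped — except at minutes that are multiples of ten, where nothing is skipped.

Ten DF minutes hold 17982 frames, so frame 3404 lies in block 0 (frames 0–17981) with 3404 frames into that block.
The block's first minute is 1800 frames and the rest 1798 each; 3404 frames reaches minute 1, so 0 × 18 + 1 × 2 = 2 labels have been skipped so far.
Adding those back, label number 3404 + 2 = 3406 at 30 labels/s is 113 s + 16 f = 0 h 1 min 53 s frame 16, i.e. 00:01:53;16.

00:01:53;16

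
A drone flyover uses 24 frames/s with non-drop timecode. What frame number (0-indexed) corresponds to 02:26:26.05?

Total seconds to the label: (2 × 3600 + 26 × 60 + 26) = 8786.
Frame index = 8786 × 24 + 5 = 210869.

210869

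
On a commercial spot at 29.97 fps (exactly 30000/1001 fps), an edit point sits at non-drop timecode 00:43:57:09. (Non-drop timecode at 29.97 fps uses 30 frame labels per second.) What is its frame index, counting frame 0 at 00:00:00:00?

Total seconds to the label: (0 × 3600 + 43 × 60 + 57) = 2637.
Frame index = 2637 × 30 + 9 = 79119.

79119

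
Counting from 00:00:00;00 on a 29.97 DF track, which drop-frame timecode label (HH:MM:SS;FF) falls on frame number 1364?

Each 10-minute DF block holds 10 × 60 × 30 − 9 × 2 = 17982 frames. 1364 ÷ 17982 → 0 full blocks, remainder 1364.
Within the partial block the first minute is 1800 frames and each further minute 1798, so 0 further minute boundaries passed. Total skipped labels = 18 × 0 + 2 × 0 = 0.
Non-drop label index = 1364 + 0 = 1364; at 30 labels/s that is 00:00:45:14, i.e. DF 00:00:45;14.

00:00:45;14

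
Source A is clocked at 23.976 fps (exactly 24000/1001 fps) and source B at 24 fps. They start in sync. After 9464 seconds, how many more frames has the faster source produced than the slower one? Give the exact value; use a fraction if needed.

2496/11 frames

A emits 24000/1001 × 9464 = 2496000/11 frames; B emits 24 × 9464 = 227136.
Difference = 2496/11 frames (≈ 226.9091); B is ahead of A.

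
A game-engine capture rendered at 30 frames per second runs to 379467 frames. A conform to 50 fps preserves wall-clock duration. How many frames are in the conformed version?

Target frames = source frames × (target rate / source rate) = 379467 × (50)/(30) = 379467 × 5/3 = 632445.

632445 frames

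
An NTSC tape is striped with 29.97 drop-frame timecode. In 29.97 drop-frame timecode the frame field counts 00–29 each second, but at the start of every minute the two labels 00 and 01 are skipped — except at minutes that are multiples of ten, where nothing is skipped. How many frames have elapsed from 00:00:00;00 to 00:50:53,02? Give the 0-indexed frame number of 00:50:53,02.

As if non-drop at 30 labels/s: (0 × 3600 + 50 × 60 + 53) × 30 + 2 = 91592.
Minute boundaries passed: 50; those not divisible by 10: 50 − 5 = 45; dropped labels = 2 × 45 = 90.
Actual frame index = 91592 − 90 = 91502.

91502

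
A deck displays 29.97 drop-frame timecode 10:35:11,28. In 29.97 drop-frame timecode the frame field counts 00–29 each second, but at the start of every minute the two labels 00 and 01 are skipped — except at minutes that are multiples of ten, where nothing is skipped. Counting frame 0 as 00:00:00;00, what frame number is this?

As if non-drop at 30 labels/s: (10 × 3600 + 35 × 60 + 11) × 30 + 28 = 1143358.
Minute boundaries passed: 635; those not divisible by 10: 635 − 63 = 572; dropped labels = 2 × 572 = 1144.
Actual frame index = 1143358 − 1144 = 1142214.

1142214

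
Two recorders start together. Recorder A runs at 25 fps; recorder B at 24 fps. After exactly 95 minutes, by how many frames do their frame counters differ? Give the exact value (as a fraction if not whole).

95 min = 5700 s.
A emits 25 × 5700 = 142500 frames; B emits 24 × 5700 = 136800.
Difference = 5700 frames; B is behind A.

5700 frames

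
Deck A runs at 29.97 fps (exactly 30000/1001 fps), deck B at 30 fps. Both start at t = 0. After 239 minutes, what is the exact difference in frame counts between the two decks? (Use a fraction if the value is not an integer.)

430200/1001 frames

239 min = 14340 s.
A emits 30000/1001 × 14340 = 430200000/1001 frames; B emits 30 × 14340 = 430200.
Difference = 430200/1001 frames (≈ 429.7702); B is ahead of A.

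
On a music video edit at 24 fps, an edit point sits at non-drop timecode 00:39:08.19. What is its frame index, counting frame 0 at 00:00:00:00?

Total seconds to the label: (0 × 3600 + 39 × 60 + 8) = 2348.
Frame index = 2348 × 24 + 19 = 56371.

frame 56371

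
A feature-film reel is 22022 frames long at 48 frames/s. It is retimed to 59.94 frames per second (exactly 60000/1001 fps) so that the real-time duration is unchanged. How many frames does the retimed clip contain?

27500 frames

Target frames = source frames × (target rate / source rate) = 22022 × (60000/1001)/(48) = 22022 × 1250/1001 = 27500.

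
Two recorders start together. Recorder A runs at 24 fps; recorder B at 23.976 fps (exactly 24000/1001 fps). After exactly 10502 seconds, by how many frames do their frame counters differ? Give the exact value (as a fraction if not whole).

A emits 24 × 10502 = 252048 frames; B emits 24000/1001 × 10502 = 252048000/1001.
Difference = 252048/1001 frames (≈ 251.7962); B is behind A.

252048/1001 frames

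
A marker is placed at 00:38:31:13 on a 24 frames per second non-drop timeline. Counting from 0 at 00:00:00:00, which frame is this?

55477

Total seconds to the label: (0 × 3600 + 38 × 60 + 31) = 2311.
Frame index = 2311 × 24 + 13 = 55477.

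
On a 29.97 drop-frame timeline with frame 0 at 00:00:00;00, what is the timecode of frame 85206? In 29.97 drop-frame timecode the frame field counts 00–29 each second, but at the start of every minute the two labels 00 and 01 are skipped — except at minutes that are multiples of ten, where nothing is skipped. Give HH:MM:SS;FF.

Each 10-minute DF block holds 10 × 60 × 30 − 9 × 2 = 17982 frames. 85206 ÷ 17982 → 4 full blocks, remainder 13278.
Within the partial block the first minute is 1800 frames and each further minute 1798, so 7 further minute boundaries passed. Total skipped labels = 18 × 4 + 2 × 7 = 86.
Non-drop label index = 85206 + 86 = 85292; at 30 labels/s that is 00:47:23:02, i.e. DF 00:47:23;02.

00:47:23;02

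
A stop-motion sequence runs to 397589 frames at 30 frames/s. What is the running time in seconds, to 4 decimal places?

Running time = 397589 × 1/30 = 397589/30 s ≈ 13252.9667 s.

13252.9667 seconds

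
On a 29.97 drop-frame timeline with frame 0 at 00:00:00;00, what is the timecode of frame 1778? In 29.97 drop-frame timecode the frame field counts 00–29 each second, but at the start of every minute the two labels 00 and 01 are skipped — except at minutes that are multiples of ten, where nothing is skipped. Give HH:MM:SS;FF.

00:00:59;08

Each 10-minute DF block holds 10 × 60 × 30 − 9 × 2 = 17982 frames. 1778 ÷ 17982 → 0 full blocks, remainder 1778.
Within the partial block the first minute is 1800 frames and each further minute 1798, so 0 further minute boundaries passed. Total skipped labels = 18 × 0 + 2 × 0 = 0.
Non-drop label index = 1778 + 0 = 1778; at 30 labels/s that is 00:00:59:08, i.e. DF 00:00:59;08.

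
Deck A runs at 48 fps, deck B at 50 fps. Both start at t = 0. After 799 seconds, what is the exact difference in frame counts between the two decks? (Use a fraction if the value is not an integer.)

A emits 48 × 799 = 38352 frames; B emits 50 × 799 = 39950.
Difference = 1598 frames; B is ahead of A.

1598 frames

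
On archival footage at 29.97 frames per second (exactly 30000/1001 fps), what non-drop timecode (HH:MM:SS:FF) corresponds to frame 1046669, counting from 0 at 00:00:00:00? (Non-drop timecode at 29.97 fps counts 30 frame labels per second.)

1046669 ÷ 30 = 34888 full seconds, remainder 29 frames.
34888 s = 9 h 41 min 28 s.
Timecode: 09:41:28:29.

09:41:28:29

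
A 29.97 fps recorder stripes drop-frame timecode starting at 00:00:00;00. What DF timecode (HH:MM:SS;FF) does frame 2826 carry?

Each 10-minute DF block holds 10 × 60 × 30 − 9 × 2 = 17982 frames. 2826 ÷ 17982 → 0 full blocks, remainder 2826.
Within the partial block the first minute is 1800 frames and each further minute 1798, so 1 further minute boundary passed. Total skipped labels = 18 × 0 + 2 × 1 = 2.
Non-drop label index = 2826 + 2 = 2828; at 30 labels/s that is 00:01:34:08, i.e. DF 00:01:34;08.

00:01:34;08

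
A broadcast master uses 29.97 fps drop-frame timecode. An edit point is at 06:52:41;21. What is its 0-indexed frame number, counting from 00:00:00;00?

742109

Complete 10-minute blocks: 41, each 17982 frames → 737262.
Remaining 2 whole minutes in the current block: 1800 + 1 × 1798 = 3598 frames.
Within the current minute: 41 × 30 + 21 − 2 = 1249 (labels ;00/;01 skipped at this minute). Total = 737262 + 3598 + 1249 = 742109.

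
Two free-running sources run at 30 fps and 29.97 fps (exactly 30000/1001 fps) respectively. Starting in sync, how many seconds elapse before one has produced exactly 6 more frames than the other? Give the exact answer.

200.2 seconds

The gap grows by |30000/1001 − 30| = 30/1001 frames per second.
Time for a 6-frame gap: 6 ÷ (30/1001) = 200.2 s.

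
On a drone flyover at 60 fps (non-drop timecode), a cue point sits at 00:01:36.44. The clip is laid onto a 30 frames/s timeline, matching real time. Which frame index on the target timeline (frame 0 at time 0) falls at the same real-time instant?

Source frame index: (0×3600 + 1×60 + 36) × 60 + 44 = 5804.
Real time: 5804 / (60) = 1451/15 s.
Target frame: (1451/15) × (30) = 2902.

frame 2902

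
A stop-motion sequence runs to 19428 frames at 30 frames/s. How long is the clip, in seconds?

Running time = 19428 / (30) = 647.6 s.

647.6 seconds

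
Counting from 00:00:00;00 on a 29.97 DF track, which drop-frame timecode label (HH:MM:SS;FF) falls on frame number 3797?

Each 10-minute DF block holds 10 × 60 × 30 − 9 × 2 = 17982 frames. 3797 ÷ 17982 → 0 full blocks, remainder 3797.
Within the partial block the first minute is 1800 frames and each further minute 1798, so 2 further minute boundaries passed. Total skipped labels = 18 × 0 + 2 × 2 = 4.
Non-drop label index = 3797 + 4 = 3801; at 30 labels/s that is 00:02:06:21, i.e. DF 00:02:06;21.

00:02:06;21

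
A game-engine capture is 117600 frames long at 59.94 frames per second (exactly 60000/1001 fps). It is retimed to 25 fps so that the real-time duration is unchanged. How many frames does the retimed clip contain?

Target frames = source frames × (target rate / source rate) = 117600 × (25)/(60000/1001) = 117600 × 1001/2400 = 49049.

49049 frames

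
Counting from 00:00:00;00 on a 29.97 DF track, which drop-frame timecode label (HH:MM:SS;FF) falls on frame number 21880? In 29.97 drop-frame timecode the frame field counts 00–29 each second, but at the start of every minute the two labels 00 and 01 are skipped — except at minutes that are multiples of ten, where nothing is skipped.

00:12:10;02

Ten DF minutes hold 17982 frames, so frame 21880 lies in block 1 (frames 17982–35963) with 3898 frames into that block.
The block's first minute is 1800 frames and the rest 1798 each; 3898 frames reaches minute 2, so 1 × 18 + 2 × 2 = 22 labels have been skipped so far.
Adding those back, label number 21880 + 22 = 21902 at 30 labels/s is 730 s + 2 f = 0 h 12 min 10 s frame 2, i.e. 00:12:10;02.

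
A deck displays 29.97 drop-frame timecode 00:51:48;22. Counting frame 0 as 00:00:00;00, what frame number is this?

93170

Complete 10-minute blocks: 5, each 17982 frames → 89910.
Remaining 1 whole minute in the current block: 1800 + 0 × 1798 = 1800 frames.
Within the current minute: 48 × 30 + 22 − 2 = 1460 (labels ;00/;01 skipped at this minute). Total = 89910 + 1800 + 1460 = 93170.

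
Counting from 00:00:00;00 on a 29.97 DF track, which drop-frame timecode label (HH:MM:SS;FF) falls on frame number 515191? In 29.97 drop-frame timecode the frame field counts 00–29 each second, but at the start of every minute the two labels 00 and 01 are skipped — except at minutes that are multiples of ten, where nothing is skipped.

Each 10-minute DF block holds 10 × 60 × 30 − 9 × 2 = 17982 frames. 515191 ÷ 17982 → 28 full blocks, remainder 11695.
Within the partial block the first minute is 1800 frames and each further minute 1798, so 6 further minute boundaries passed. Total skipped labels = 18 × 28 + 2 × 6 = 516.
Non-drop label index = 515191 + 516 = 515707; at 30 labels/s that is 04:46:30:07, i.e. DF 04:46:30;07.

04:46:30;07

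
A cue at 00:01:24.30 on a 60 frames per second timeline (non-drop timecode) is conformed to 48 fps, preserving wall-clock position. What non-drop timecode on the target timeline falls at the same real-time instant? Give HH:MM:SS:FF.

00:01:24:24

Source frame index: (0×3600 + 1×60 + 24) × 60 + 30 = 5070.
Real time: 5070 / (60) = 169/2 s.
Target frame: (169/2) × (48) = 4056.
At 48 labels/s: frame 4056 → 00:01:24:24.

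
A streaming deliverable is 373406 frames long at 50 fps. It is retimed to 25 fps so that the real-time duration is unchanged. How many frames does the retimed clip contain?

186703 frames

Target frames = source frames × (target rate / source rate) = 373406 × (25)/(50) = 373406 × 1/2 = 186703.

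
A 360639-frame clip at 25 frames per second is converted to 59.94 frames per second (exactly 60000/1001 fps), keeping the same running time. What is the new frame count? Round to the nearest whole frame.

864669 frames

Frames at target rate = 360639 × (60000/1001) / (25) = 865533600/1001 ≈ 864668.931.
Nearest whole frame: 864669.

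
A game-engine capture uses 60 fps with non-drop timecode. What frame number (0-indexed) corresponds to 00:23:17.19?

Total seconds to the label: (0 × 3600 + 23 × 60 + 17) = 1397.
Frame index = 1397 × 60 + 19 = 83839.

83839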